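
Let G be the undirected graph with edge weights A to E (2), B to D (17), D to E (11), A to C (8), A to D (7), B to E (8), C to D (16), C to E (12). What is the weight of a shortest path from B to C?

Checking several routes:
B -> E -> A -> C: 8 + 2 + 8 = 18
B -> E -> C: 8 + 12 = 20
B -> E -> A -> D -> C: 8 + 2 + 7 + 16 = 33
B -> D -> A -> C: 17 + 7 + 8 = 32
The minimum is 18.

18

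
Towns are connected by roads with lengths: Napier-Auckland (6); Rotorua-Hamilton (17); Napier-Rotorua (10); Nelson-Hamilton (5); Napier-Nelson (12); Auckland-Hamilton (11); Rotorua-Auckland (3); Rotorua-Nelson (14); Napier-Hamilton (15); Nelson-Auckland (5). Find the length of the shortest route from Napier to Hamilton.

Comparing a few candidate routes:
Napier - Auckland - Hamilton: 6 + 11 = 17
Napier - Hamilton: 15
Napier - Auckland - Nelson - Hamilton: 6 + 5 + 5 = 16
Shortest: 15.

15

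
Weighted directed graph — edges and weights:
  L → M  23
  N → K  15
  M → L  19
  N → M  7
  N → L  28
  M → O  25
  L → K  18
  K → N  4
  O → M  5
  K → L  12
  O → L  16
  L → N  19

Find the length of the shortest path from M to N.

Routes from M to N:
M - L - N: 19 + 19 = 38
M - O - L - N: 25 + 16 + 19 = 60
M - L - K - N: 19 + 18 + 4 = 41
M - O - L - K - N: 25 + 16 + 18 + 4 = 63
Shortest: 38.

38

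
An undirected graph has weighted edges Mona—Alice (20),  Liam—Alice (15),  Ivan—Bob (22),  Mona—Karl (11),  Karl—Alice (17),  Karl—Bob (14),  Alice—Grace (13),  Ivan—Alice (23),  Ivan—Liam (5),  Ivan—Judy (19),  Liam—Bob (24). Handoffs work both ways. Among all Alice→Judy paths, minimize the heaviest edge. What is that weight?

Checking several routes:
Alice -> Mona -> Karl -> Bob -> Ivan -> Judy: max(20, 11, 14, 22, 19) = 22
Alice -> Liam -> Bob -> Ivan -> Judy: max(15, 24, 22, 19) = 24
Alice -> Karl -> Bob -> Ivan -> Judy: max(17, 14, 22, 19) = 22
Alice -> Karl -> Bob -> Liam -> Ivan -> Judy: max(17, 14, 24, 5, 19) = 24
Alice -> Liam -> Ivan -> Judy: max(15, 5, 19) = 19
Alice -> Ivan -> Judy: max(23, 19) = 23
The minimum achievable maximum is 19.

19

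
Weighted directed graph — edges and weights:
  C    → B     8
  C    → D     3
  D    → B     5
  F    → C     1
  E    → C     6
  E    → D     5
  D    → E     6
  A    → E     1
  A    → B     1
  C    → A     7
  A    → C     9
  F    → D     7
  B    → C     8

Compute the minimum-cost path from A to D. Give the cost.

A few of the A→D routes:
A -> E -> D: 1 + 5 = 6
A -> E -> C -> D: 1 + 6 + 3 = 10
A -> B -> C -> D: 1 + 8 + 3 = 12
The minimum is 6.

6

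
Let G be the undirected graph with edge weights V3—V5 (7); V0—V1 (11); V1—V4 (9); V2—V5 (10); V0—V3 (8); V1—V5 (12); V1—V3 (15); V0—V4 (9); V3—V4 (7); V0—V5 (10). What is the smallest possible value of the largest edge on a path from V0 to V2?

10

Some routes from V0 to V2:
V0→V3→V5→V2: max(8, 7, 10) = 10
V0→V5→V2: max(10, 10) = 10
V0→V4→V3→V5→V2: max(9, 7, 7, 10) = 10
The minimum achievable maximum is 10.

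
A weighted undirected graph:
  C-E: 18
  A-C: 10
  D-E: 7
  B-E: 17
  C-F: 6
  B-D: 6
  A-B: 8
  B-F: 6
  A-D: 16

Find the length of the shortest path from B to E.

A few of the B→E routes:
B → D → E: 6 + 7 = 13
B → F → C → E: 6 + 6 + 18 = 30
B → A → D → E: 8 + 16 + 7 = 31
B → E: 17
B → A → C → E: 8 + 10 + 18 = 36
Best route has total 13.

13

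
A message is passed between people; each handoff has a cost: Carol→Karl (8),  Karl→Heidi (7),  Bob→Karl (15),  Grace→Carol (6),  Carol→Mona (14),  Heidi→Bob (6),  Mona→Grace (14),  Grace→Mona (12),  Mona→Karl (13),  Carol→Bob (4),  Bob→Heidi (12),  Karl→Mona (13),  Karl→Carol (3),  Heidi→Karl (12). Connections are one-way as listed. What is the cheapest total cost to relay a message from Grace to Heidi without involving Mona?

21

Routes from Grace to Heidi avoiding Mona:
Grace -> Carol -> Karl -> Heidi: 6 + 8 + 7 = 21
Grace -> Carol -> Bob -> Heidi: 6 + 4 + 12 = 22
Grace -> Carol -> Bob -> Karl -> Heidi: 6 + 4 + 15 + 7 = 32
Best route has total 21.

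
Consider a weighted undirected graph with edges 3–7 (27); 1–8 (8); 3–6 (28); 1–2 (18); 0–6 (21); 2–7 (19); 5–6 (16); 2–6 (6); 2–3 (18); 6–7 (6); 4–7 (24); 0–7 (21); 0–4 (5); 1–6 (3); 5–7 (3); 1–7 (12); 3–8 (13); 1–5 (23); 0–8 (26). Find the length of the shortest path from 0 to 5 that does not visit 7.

37

Some routes from 0 to 5 avoiding 7:
0 → 6 → 1 → 5: 21 + 3 + 23 = 47
0 → 6 → 5: 21 + 16 = 37
0 → 8 → 1 → 6 → 5: 26 + 8 + 3 + 16 = 53
The minimum is 37.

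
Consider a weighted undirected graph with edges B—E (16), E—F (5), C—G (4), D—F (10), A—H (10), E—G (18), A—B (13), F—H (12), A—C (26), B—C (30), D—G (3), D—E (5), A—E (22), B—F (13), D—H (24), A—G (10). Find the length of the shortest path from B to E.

Checking several routes:
B-A-G-D-E: 13 + 10 + 3 + 5 = 31
B-E: 16
B-A-E: 13 + 22 = 35
B-F-E: 13 + 5 = 18
B-F-D-E: 13 + 10 + 5 = 28
Best route has total 16.

16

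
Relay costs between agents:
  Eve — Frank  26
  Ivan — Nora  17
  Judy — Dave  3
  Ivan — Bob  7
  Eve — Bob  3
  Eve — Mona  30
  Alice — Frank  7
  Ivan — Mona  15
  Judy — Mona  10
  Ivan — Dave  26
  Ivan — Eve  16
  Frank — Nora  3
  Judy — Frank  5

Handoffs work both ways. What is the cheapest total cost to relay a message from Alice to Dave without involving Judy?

A few of the Alice→Dave routes:
Alice-Frank-Eve-Ivan-Dave: 7 + 26 + 16 + 26 = 75
Alice-Frank-Eve-Bob-Ivan-Dave: 7 + 26 + 3 + 7 + 26 = 69
Alice-Frank-Nora-Ivan-Dave: 7 + 3 + 17 + 26 = 53
The minimum is 53.

53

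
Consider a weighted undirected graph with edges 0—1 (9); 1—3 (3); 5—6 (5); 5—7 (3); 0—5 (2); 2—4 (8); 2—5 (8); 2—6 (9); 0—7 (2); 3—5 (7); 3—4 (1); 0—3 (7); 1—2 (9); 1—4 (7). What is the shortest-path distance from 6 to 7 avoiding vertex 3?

8

Comparing a few candidate routes:
6-2-5-7: 9 + 8 + 3 = 20
6-5-7: 5 + 3 = 8
6-5-0-7: 5 + 2 + 2 = 9
Shortest: 8.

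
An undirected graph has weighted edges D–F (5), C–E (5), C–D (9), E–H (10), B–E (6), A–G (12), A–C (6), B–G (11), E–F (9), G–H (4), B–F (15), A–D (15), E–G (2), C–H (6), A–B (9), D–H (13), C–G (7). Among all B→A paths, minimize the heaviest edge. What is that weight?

6

Checking several routes:
B→A: max(9) = 9
B→E→G→H→C→A: max(6, 2, 4, 6, 6) = 6
B→E→G→C→A: max(6, 2, 7, 6) = 7
B→E→C→A: max(6, 5, 6) = 6
Best route has worst link 6.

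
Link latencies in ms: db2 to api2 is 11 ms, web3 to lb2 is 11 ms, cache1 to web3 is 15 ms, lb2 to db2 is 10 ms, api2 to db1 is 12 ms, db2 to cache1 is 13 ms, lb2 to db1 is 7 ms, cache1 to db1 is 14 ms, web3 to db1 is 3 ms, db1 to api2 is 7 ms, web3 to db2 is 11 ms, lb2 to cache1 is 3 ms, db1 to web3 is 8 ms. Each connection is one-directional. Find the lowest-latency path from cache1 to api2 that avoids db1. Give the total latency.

37

Routes from cache1 to api2 avoiding db1:
cache1 -> web3 -> lb2 -> db2 -> api2: 15 + 11 + 10 + 11 = 47
cache1 -> web3 -> db2 -> api2: 15 + 11 + 11 = 37
Best route has total 37 ms.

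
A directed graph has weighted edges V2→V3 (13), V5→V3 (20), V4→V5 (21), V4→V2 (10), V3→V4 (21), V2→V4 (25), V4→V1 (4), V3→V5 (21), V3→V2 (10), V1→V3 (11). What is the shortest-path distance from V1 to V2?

Routes from V1 to V2:
V1 → V3 → V4 → V2: 11 + 21 + 10 = 42
V1 → V3 → V2: 11 + 10 = 21
Best route has total 21.

21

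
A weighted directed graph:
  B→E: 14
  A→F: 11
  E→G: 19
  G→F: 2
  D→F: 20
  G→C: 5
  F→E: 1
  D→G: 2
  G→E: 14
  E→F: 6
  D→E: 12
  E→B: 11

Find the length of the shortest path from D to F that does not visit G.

18

Routes from D to F avoiding G:
D → F: 20
D → E → F: 12 + 6 = 18
The minimum is 18.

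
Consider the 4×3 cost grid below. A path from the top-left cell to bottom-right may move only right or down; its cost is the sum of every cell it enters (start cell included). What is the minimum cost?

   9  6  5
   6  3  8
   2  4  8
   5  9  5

34

One optimal route is r0c0 → r1c0 → r2c0 → r2c1 → r2c2 → r3c2.
Its cost is 9 + 6 + 2 + 4 + 8 + 5 = 34.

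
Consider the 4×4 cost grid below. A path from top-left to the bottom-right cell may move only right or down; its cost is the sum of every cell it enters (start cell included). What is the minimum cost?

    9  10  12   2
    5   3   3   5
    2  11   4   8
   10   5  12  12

Cheapest: (0,0) → (1,0) → (1,1) → (1,2) → (2,2) → (2,3) → (3,3)
  9 + 5 + 3 + 3 + 4 + 8 + 12 = 44
(Top row then right column would cost 58.)

44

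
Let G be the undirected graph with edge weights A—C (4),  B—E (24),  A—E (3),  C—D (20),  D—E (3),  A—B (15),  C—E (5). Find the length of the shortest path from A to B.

15

Paths from A to B:
A - E - B: 3 + 24 = 27
A - C - D - E - B: 4 + 20 + 3 + 24 = 51
A - C - E - B: 4 + 5 + 24 = 33
A - B: 15
Best route has total 15.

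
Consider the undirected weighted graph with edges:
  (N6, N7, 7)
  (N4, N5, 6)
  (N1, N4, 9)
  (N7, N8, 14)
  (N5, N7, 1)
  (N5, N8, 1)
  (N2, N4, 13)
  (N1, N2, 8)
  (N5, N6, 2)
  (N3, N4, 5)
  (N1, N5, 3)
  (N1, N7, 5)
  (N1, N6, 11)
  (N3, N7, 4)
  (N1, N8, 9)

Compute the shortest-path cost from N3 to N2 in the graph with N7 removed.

Routes from N3 to N2 avoiding N7:
N3 - N4 - N5 - N6 - N1 - N2: 5 + 6 + 2 + 11 + 8 = 32
N3 - N4 - N1 - N2: 5 + 9 + 8 = 22
N3 - N4 - N5 - N1 - N2: 5 + 6 + 3 + 8 = 22
N3 - N4 - N2: 5 + 13 = 18
N3 - N4 - N5 - N8 - N1 - N2: 5 + 6 + 1 + 9 + 8 = 29
Best route has total 18.

18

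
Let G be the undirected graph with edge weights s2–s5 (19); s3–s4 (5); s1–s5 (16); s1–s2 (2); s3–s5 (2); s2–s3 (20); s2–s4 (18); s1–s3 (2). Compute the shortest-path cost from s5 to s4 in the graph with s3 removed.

36

Routes from s5 to s4 avoiding s3:
s5→s1→s2→s4: 16 + 2 + 18 = 36
s5→s2→s4: 19 + 18 = 37
Best route has total 36.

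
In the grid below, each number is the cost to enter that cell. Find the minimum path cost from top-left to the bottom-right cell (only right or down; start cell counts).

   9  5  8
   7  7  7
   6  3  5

29

Path (0,0) -> (0,1) -> (1,1) -> (2,1) -> (2,2): 9 + 5 + 7 + 3 + 5 = 29.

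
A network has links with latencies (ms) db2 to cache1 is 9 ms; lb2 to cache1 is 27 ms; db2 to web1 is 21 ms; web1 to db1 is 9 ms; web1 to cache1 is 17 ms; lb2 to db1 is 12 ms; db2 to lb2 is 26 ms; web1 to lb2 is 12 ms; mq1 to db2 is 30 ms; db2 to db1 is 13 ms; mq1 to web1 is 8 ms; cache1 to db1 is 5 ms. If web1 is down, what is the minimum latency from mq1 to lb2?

55

Routes from mq1 to lb2 avoiding web1:
mq1-db2-db1-cache1-lb2: 30 + 13 + 5 + 27 = 75
mq1-db2-lb2: 30 + 26 = 56
mq1-db2-cache1-db1-lb2: 30 + 9 + 5 + 12 = 56
mq1-db2-cache1-lb2: 30 + 9 + 27 = 66
mq1-db2-db1-lb2: 30 + 13 + 12 = 55
Shortest: 55 ms.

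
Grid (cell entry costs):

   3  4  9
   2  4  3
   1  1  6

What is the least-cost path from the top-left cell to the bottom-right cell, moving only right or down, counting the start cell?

13

One optimal route is (0,0)→(1,0)→(2,0)→(2,1)→(2,2).
Its cost is 3 + 2 + 1 + 1 + 6 = 13.
For comparison, the top-then-right route costs 25.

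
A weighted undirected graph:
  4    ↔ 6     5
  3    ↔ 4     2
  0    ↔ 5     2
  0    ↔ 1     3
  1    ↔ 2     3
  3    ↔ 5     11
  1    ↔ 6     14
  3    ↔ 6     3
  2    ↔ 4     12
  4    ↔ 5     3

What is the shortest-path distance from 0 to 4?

5

Some routes from 0 to 4:
0 - 5 - 3 - 6 - 4: 2 + 11 + 3 + 5 = 21
0 - 1 - 2 - 4: 3 + 3 + 12 = 18
0 - 5 - 4: 2 + 3 = 5
0 - 1 - 6 - 3 - 4: 3 + 14 + 3 + 2 = 22
0 - 1 - 6 - 4: 3 + 14 + 5 = 22
0 - 5 - 3 - 4: 2 + 11 + 2 = 15
Shortest: 5.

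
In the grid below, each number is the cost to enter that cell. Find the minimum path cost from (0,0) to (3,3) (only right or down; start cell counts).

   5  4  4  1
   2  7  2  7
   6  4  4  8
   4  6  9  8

Cheapest: (0,0) (0,1) (0,2) (1,2) (2,2) (2,3) (3,3)
  5 + 4 + 4 + 2 + 4 + 8 + 8 = 35
For comparison, the top-then-right route costs 37.

35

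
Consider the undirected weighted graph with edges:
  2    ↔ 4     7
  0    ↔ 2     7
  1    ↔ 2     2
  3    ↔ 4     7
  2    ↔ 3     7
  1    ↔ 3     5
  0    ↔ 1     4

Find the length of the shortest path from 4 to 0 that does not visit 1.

14

Paths from 4 to 0 avoiding 1:
4→2→0: 7 + 7 = 14
4→3→2→0: 7 + 7 + 7 = 21
Best route has total 14.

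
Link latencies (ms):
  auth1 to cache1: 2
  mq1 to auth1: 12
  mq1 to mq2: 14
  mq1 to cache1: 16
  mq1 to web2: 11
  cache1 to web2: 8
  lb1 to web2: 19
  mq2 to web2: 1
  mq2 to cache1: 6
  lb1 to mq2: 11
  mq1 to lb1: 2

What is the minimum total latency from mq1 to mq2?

12

Some routes from mq1 to mq2:
mq1→lb1→mq2: 2 + 11 = 13
mq1→web2→mq2: 11 + 1 = 12
mq1→mq2: 14
Shortest: 12 ms.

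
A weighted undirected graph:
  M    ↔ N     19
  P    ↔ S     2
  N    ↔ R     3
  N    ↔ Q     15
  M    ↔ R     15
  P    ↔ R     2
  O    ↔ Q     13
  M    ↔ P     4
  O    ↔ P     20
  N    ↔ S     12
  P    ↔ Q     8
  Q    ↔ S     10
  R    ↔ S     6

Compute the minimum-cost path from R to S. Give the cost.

4

Some routes from R to S:
R → P → S: 2 + 2 = 4
R → S: 6
R → P → Q → S: 2 + 8 + 10 = 20
R → N → S: 3 + 12 = 15
Best route has total 4.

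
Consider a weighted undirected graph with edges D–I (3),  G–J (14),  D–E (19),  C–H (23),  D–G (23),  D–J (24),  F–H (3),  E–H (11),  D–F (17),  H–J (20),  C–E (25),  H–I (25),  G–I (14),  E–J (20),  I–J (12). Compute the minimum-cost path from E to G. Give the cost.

Some routes from E to G:
E - J - G: 20 + 14 = 34
E - D - G: 19 + 23 = 42
E - D - I - G: 19 + 3 + 14 = 36
The minimum is 34.

34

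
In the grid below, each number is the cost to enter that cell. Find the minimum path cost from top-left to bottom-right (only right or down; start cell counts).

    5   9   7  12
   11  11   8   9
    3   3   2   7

31

Take (0,0) → (1,0) → (2,0) → (2,1) → (2,2) → (2,3) for a total of 5 + 11 + 3 + 3 + 2 + 7 = 31.
(Top row then right column would cost 49.)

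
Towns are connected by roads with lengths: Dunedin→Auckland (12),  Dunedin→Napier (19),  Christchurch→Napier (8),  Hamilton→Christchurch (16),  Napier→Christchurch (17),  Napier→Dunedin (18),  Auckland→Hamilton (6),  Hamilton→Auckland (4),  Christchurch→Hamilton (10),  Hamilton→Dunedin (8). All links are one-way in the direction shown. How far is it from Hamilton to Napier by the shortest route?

Candidate routes:
Hamilton-Christchurch-Napier: 16 + 8 = 24
Hamilton-Dunedin-Napier: 8 + 19 = 27
The minimum is 24.

24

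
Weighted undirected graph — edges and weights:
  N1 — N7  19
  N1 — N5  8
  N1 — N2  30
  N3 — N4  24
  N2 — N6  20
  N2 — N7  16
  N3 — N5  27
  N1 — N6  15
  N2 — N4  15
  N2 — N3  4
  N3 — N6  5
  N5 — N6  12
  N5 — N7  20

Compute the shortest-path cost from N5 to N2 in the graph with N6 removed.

31

Checking several routes:
N5 -> N7 -> N2: 20 + 16 = 36
N5 -> N1 -> N7 -> N2: 8 + 19 + 16 = 43
N5 -> N1 -> N2: 8 + 30 = 38
N5 -> N3 -> N2: 27 + 4 = 31
The minimum is 31.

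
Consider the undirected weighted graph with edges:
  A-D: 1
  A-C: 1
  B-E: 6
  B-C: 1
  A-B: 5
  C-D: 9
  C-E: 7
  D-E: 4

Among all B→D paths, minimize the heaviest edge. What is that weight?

Some routes from B to D:
B → C → A → D: max(1, 1, 1) = 1
B → E → D: max(6, 4) = 6
B → A → D: max(5, 1) = 5
Best route has worst link 1.

1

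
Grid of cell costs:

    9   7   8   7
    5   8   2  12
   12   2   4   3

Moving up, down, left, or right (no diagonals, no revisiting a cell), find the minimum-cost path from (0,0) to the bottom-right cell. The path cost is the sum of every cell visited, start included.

Best path: (0,0) (1,0) (1,1) (1,2) (2,2) (2,3)
Cost: 9 + 5 + 8 + 2 + 4 + 3 = 31

31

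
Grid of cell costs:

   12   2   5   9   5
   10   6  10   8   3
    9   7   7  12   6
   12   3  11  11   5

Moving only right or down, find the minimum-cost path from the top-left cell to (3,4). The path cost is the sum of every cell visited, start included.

47

Take [0,0] [0,1] [0,2] [0,3] [0,4] [1,4] [2,4] [3,4] for a total of 12 + 2 + 5 + 9 + 5 + 3 + 6 + 5 = 47.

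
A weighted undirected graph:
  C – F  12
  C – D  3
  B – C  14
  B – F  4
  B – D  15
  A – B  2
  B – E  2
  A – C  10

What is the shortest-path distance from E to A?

Some routes from E to A:
E→B→F→C→A: 2 + 4 + 12 + 10 = 28
E→B→A: 2 + 2 = 4
E→B→C→A: 2 + 14 + 10 = 26
Shortest: 4.

4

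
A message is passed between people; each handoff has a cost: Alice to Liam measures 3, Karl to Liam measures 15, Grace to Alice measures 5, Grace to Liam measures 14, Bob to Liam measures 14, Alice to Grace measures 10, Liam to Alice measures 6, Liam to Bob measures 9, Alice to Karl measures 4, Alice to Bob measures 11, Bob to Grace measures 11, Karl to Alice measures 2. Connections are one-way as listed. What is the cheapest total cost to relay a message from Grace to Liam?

Candidate routes:
Grace-Alice-Liam: 5 + 3 = 8
Grace-Liam: 14
Grace-Alice-Karl-Liam: 5 + 4 + 15 = 24
Grace-Alice-Bob-Liam: 5 + 11 + 14 = 30
Best route has total 8.

8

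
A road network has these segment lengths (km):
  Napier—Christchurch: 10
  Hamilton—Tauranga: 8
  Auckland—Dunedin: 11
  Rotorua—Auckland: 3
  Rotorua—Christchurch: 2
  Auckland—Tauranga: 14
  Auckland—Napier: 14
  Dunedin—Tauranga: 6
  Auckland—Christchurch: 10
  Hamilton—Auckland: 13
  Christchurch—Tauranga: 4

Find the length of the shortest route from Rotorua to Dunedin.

12

Checking several routes:
Rotorua→Christchurch→Auckland→Dunedin: 2 + 10 + 11 = 23
Rotorua→Auckland→Dunedin: 3 + 11 = 14
Rotorua→Christchurch→Tauranga→Dunedin: 2 + 4 + 6 = 12
Shortest: 12 km.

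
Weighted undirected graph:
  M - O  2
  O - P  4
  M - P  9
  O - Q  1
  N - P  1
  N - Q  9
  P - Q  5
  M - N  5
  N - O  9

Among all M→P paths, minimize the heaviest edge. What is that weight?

4

Comparing a few candidate routes:
M -> O -> P: max(2, 4) = 4
M -> N -> Q -> O -> P: max(5, 9, 1, 4) = 9
M -> N -> P: max(5, 1) = 5
M -> P: max(9) = 9
M -> O -> Q -> P: max(2, 1, 5) = 5
M -> N -> Q -> P: max(5, 9, 5) = 9
Smallest bottleneck: 4.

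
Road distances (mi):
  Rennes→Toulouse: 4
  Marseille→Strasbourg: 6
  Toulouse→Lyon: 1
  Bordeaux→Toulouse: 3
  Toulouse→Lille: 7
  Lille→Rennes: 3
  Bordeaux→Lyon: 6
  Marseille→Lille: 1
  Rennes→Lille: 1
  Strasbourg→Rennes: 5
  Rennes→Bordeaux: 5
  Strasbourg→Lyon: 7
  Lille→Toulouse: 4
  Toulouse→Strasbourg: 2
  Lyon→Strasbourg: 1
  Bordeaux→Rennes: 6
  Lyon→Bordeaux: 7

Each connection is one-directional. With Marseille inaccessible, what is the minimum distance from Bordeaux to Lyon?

4

Some routes from Bordeaux to Lyon avoiding Marseille:
Bordeaux -> Rennes -> Lille -> Toulouse -> Lyon: 6 + 1 + 4 + 1 = 12
Bordeaux -> Lyon: 6
Bordeaux -> Toulouse -> Lyon: 3 + 1 = 4
Bordeaux -> Toulouse -> Strasbourg -> Lyon: 3 + 2 + 7 = 12
Bordeaux -> Rennes -> Toulouse -> Lyon: 6 + 4 + 1 = 11
Best route has total 4 mi.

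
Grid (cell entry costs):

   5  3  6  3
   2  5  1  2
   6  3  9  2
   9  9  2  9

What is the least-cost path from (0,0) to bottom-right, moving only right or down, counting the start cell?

26

Take [0,0]→[1,0]→[1,1]→[1,2]→[1,3]→[2,3]→[3,3] for a total of 5 + 2 + 5 + 1 + 2 + 2 + 9 = 26.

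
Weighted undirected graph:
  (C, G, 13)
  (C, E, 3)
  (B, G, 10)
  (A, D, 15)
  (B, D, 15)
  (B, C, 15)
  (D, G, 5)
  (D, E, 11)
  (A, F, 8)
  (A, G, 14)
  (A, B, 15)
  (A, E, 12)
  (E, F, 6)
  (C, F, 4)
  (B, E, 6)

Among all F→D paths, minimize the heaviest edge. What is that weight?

10

Comparing a few candidate routes:
F-E-D: max(6, 11) = 11
F-E-B-G-D: max(6, 6, 10, 5) = 10
F-A-E-B-G-D: max(8, 12, 6, 10, 5) = 12
F-A-E-D: max(8, 12, 11) = 12
F-C-E-B-G-D: max(4, 3, 6, 10, 5) = 10
F-C-E-D: max(4, 3, 11) = 11
Smallest bottleneck: 10.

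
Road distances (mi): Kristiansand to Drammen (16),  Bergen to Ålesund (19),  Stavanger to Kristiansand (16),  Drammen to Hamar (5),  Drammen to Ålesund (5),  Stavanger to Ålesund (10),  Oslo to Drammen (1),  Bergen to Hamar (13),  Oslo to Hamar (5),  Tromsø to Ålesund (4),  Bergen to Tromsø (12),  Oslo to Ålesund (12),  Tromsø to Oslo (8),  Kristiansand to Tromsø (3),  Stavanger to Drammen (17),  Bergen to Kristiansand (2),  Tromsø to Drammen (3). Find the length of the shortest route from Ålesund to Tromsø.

Some routes from Ålesund to Tromsø:
Ålesund-Tromsø: 4
Ålesund-Oslo-Drammen-Tromsø: 12 + 1 + 3 = 16
Ålesund-Drammen-Tromsø: 5 + 3 = 8
Ålesund-Oslo-Tromsø: 12 + 8 = 20
Ålesund-Drammen-Oslo-Tromsø: 5 + 1 + 8 = 14
The minimum is 4 mi.

4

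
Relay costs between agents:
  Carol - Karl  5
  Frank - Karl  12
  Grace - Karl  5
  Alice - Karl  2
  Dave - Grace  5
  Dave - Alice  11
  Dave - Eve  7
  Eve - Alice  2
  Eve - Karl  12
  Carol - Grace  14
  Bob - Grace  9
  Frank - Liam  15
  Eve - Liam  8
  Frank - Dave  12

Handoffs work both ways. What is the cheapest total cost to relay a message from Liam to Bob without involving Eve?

Some routes from Liam to Bob avoiding Eve:
Liam→Frank→Karl→Carol→Grace→Bob: 15 + 12 + 5 + 14 + 9 = 55
Liam→Frank→Dave→Grace→Bob: 15 + 12 + 5 + 9 = 41
Liam→Frank→Dave→Alice→Karl→Grace→Bob: 15 + 12 + 11 + 2 + 5 + 9 = 54
Liam→Frank→Karl→Alice→Dave→Grace→Bob: 15 + 12 + 2 + 11 + 5 + 9 = 54
Liam→Frank→Karl→Grace→Bob: 15 + 12 + 5 + 9 = 41
Shortest: 41.

41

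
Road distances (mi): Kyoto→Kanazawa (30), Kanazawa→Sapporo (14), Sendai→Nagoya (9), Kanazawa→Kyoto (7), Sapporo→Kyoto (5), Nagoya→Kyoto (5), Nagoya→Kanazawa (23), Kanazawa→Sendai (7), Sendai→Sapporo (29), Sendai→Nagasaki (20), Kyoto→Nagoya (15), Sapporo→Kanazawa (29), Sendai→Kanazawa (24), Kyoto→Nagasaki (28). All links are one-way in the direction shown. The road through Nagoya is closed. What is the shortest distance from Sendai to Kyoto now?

Paths from Sendai to Kyoto avoiding Nagoya:
Sendai - Kanazawa - Sapporo - Kyoto: 24 + 14 + 5 = 43
Sendai - Kanazawa - Kyoto: 24 + 7 = 31
Sendai - Sapporo - Kanazawa - Kyoto: 29 + 29 + 7 = 65
Sendai - Sapporo - Kyoto: 29 + 5 = 34
Shortest: 31 mi.

31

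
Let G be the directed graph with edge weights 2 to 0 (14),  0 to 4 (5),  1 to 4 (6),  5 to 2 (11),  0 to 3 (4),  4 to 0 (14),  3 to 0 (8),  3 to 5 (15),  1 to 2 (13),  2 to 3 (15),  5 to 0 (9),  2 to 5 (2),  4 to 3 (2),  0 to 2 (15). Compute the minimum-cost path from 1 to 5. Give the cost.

Checking several routes:
1 -> 4 -> 0 -> 3 -> 5: 6 + 14 + 4 + 15 = 39
1 -> 2 -> 5: 13 + 2 = 15
1 -> 4 -> 3 -> 0 -> 2 -> 5: 6 + 2 + 8 + 15 + 2 = 33
1 -> 4 -> 0 -> 2 -> 5: 6 + 14 + 15 + 2 = 37
1 -> 4 -> 3 -> 5: 6 + 2 + 15 = 23
Best route has total 15.

15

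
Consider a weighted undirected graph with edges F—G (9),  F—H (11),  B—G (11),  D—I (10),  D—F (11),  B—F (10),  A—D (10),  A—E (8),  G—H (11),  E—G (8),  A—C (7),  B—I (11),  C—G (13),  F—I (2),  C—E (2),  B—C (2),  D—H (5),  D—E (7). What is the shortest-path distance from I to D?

Checking several routes:
I → B → C → E → D: 11 + 2 + 2 + 7 = 22
I → D: 10
I → F → B → C → E → D: 2 + 10 + 2 + 2 + 7 = 23
I → F → D: 2 + 11 = 13
I → F → H → D: 2 + 11 + 5 = 18
Shortest: 10.

10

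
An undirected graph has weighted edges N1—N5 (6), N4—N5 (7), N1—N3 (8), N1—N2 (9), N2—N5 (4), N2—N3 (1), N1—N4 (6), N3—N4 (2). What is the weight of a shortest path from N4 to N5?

Comparing a few candidate routes:
N4-N5: 7
N4-N3-N2-N5: 2 + 1 + 4 = 7
N4-N1-N5: 6 + 6 = 12
N4-N3-N1-N5: 2 + 8 + 6 = 16
Shortest: 7.

7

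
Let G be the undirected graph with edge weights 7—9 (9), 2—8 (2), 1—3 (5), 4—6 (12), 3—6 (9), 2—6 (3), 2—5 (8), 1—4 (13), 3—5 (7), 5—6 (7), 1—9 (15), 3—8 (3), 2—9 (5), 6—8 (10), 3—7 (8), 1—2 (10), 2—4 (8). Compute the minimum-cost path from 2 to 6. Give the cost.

Checking several routes:
2 → 8 → 3 → 6: 2 + 3 + 9 = 14
2 → 6: 3
2 → 8 → 6: 2 + 10 = 12
Best route has total 3.

3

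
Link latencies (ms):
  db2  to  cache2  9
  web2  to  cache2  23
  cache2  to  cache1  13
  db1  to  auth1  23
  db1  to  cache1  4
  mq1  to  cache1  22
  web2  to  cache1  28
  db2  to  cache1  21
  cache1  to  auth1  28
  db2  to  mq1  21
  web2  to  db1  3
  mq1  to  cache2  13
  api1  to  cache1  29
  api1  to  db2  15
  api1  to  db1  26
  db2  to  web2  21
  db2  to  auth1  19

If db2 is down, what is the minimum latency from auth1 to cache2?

Some routes from auth1 to cache2 avoiding db2:
auth1 → db1 → cache1 → cache2: 23 + 4 + 13 = 40
auth1 → cache1 → cache2: 28 + 13 = 41
auth1 → db1 → web2 → cache2: 23 + 3 + 23 = 49
Shortest: 40 ms.

40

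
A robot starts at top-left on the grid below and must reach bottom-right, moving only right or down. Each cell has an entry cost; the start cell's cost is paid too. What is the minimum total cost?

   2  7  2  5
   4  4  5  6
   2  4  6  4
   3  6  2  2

Path r0c0 r1c0 r2c0 r3c0 r3c1 r3c2 r3c3: 2 + 4 + 2 + 3 + 6 + 2 + 2 = 21.

21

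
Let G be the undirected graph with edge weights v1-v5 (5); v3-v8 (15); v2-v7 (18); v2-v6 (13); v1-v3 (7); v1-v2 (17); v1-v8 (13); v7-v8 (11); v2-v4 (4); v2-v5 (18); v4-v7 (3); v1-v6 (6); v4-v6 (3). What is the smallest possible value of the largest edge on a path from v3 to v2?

Checking several routes:
v3 -> v1 -> v8 -> v7 -> v4 -> v2: max(7, 13, 11, 3, 4) = 13
v3 -> v8 -> v7 -> v4 -> v6 -> v2: max(15, 11, 3, 3, 13) = 15
v3 -> v1 -> v6 -> v2: max(7, 6, 13) = 13
v3 -> v1 -> v6 -> v4 -> v2: max(7, 6, 3, 4) = 7
v3 -> v1 -> v8 -> v7 -> v4 -> v6 -> v2: max(7, 13, 11, 3, 3, 13) = 13
v3 -> v8 -> v7 -> v4 -> v2: max(15, 11, 3, 4) = 15
The minimum achievable maximum is 7.

7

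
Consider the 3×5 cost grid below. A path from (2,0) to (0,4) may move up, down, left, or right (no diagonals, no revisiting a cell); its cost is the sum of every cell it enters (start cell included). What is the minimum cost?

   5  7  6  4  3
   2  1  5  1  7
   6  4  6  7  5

Best path: (2,0) → (1,0) → (1,1) → (1,2) → (1,3) → (0,3) → (0,4)
Cost: 6 + 2 + 1 + 5 + 1 + 4 + 3 = 22

22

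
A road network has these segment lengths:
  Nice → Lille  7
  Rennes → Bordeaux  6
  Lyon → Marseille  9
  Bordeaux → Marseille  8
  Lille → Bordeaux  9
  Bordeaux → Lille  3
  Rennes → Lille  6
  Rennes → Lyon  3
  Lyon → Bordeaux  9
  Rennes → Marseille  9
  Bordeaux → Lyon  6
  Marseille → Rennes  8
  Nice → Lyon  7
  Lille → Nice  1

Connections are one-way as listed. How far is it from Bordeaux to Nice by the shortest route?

Routes from Bordeaux to Nice:
Bordeaux → Lyon → Marseille → Rennes → Lille → Nice: 6 + 9 + 8 + 6 + 1 = 30
Bordeaux → Marseille → Rennes → Lille → Nice: 8 + 8 + 6 + 1 = 23
Bordeaux → Lille → Nice: 3 + 1 = 4
Best route has total 4.

4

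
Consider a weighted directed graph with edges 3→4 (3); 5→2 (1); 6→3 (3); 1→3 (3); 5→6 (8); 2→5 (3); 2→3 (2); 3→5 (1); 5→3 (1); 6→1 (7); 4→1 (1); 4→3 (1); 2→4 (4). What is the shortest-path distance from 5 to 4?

4

Candidate routes:
5-6-3-4: 8 + 3 + 3 = 14
5-2-4: 1 + 4 = 5
5-2-3-4: 1 + 2 + 3 = 6
5-3-4: 1 + 3 = 4
5-6-1-3-4: 8 + 7 + 3 + 3 = 21
Shortest: 4.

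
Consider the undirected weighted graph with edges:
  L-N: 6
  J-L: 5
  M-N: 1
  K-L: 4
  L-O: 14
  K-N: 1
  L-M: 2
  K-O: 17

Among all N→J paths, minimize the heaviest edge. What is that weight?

5

Routes from N to J:
N - M - L - J: max(1, 2, 5) = 5
N - L - J: max(6, 5) = 6
N - K - O - L - J: max(1, 17, 14, 5) = 17
N - K - L - J: max(1, 4, 5) = 5
Best route has worst link 5.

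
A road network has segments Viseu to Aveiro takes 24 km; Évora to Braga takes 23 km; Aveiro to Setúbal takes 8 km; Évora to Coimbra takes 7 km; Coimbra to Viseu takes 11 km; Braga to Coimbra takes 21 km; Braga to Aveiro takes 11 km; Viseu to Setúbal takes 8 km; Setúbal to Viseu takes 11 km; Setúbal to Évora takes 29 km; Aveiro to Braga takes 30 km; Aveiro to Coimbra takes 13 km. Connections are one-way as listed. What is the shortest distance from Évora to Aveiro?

Routes from Évora to Aveiro:
Évora→Braga→Coimbra→Viseu→Aveiro: 23 + 21 + 11 + 24 = 79
Évora→Braga→Aveiro: 23 + 11 = 34
Évora→Coimbra→Viseu→Aveiro: 7 + 11 + 24 = 42
The minimum is 34 km.

34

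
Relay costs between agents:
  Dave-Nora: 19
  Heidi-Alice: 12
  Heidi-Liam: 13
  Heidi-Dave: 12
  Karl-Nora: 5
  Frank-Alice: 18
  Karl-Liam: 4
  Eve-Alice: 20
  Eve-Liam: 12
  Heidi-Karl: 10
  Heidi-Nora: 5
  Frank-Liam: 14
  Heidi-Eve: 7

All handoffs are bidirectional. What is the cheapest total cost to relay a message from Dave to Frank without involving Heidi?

42

Paths from Dave to Frank avoiding Heidi:
Dave - Nora - Karl - Liam - Frank: 19 + 5 + 4 + 14 = 42
Dave - Nora - Karl - Liam - Eve - Alice - Frank: 19 + 5 + 4 + 12 + 20 + 18 = 78
Shortest: 42.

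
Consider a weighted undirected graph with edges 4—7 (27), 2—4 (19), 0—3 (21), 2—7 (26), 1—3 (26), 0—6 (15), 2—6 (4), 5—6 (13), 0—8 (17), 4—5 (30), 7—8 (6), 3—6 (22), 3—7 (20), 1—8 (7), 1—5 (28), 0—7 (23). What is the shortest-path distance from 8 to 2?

32

A few of the 8→2 routes:
8-7-2: 6 + 26 = 32
8-0-6-2: 17 + 15 + 4 = 36
8-1-5-6-2: 7 + 28 + 13 + 4 = 52
8-7-0-6-2: 6 + 23 + 15 + 4 = 48
The minimum is 32.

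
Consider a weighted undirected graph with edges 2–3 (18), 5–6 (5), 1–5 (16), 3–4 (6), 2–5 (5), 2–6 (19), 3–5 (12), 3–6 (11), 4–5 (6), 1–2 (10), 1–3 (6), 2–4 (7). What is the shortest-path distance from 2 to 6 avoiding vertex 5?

Routes from 2 to 6 avoiding 5:
2→6: 19
2→1→3→6: 10 + 6 + 11 = 27
2→3→6: 18 + 11 = 29
2→4→3→6: 7 + 6 + 11 = 24
Best route has total 19.

19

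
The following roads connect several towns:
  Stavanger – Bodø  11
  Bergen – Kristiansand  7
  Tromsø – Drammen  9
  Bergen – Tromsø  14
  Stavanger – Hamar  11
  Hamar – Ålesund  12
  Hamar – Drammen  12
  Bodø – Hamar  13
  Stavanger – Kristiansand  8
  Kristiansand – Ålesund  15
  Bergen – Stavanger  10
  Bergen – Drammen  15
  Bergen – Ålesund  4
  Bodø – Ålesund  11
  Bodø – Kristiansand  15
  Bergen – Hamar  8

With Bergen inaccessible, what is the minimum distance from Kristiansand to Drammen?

Some routes from Kristiansand to Drammen avoiding Bergen:
Kristiansand → Stavanger → Bodø → Hamar → Drammen: 8 + 11 + 13 + 12 = 44
Kristiansand → Stavanger → Hamar → Drammen: 8 + 11 + 12 = 31
Kristiansand → Ålesund → Hamar → Drammen: 15 + 12 + 12 = 39
Kristiansand → Bodø → Hamar → Drammen: 15 + 13 + 12 = 40
Kristiansand → Bodø → Stavanger → Hamar → Drammen: 15 + 11 + 11 + 12 = 49
Best route has total 31.

31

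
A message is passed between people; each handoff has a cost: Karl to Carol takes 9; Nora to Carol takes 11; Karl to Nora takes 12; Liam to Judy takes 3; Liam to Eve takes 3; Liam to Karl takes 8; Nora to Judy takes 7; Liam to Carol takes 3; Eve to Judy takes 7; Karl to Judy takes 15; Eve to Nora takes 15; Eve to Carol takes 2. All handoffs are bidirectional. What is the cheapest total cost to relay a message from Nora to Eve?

A few of the Nora→Eve routes:
Nora-Judy-Liam-Carol-Eve: 7 + 3 + 3 + 2 = 15
Nora-Eve: 15
Nora-Carol-Eve: 11 + 2 = 13
Nora-Judy-Eve: 7 + 7 = 14
Nora-Judy-Liam-Eve: 7 + 3 + 3 = 13
Shortest: 13.

13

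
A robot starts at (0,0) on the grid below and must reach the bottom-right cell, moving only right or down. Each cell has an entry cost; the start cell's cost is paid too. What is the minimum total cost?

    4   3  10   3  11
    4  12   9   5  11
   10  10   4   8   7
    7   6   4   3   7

43

One optimal route is [0,0] → [0,1] → [0,2] → [0,3] → [1,3] → [2,3] → [3,3] → [3,4].
Its cost is 4 + 3 + 10 + 3 + 5 + 8 + 3 + 7 = 43.
(Top row then right column would cost 56.)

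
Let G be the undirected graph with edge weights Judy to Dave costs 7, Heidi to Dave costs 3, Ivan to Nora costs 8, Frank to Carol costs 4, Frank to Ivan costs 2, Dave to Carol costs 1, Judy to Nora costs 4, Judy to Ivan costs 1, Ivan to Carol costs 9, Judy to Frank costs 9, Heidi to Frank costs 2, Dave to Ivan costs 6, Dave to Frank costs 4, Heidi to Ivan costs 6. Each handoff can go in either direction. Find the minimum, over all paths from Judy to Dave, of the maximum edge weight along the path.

Comparing a few candidate routes:
Judy-Ivan-Frank-Heidi-Dave: max(1, 2, 2, 3) = 3
Judy-Ivan-Heidi-Dave: max(1, 6, 3) = 6
Judy-Ivan-Frank-Carol-Dave: max(1, 2, 4, 1) = 4
Judy-Ivan-Frank-Dave: max(1, 2, 4) = 4
Best route has worst link 3.

3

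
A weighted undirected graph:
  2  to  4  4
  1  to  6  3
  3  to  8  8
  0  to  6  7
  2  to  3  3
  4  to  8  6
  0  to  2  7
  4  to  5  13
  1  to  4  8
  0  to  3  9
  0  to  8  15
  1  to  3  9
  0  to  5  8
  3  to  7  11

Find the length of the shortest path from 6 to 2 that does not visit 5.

Comparing a few candidate routes:
6 -> 1 -> 4 -> 2: 3 + 8 + 4 = 15
6 -> 0 -> 3 -> 2: 7 + 9 + 3 = 19
6 -> 1 -> 3 -> 2: 3 + 9 + 3 = 15
6 -> 0 -> 2: 7 + 7 = 14
The minimum is 14.

14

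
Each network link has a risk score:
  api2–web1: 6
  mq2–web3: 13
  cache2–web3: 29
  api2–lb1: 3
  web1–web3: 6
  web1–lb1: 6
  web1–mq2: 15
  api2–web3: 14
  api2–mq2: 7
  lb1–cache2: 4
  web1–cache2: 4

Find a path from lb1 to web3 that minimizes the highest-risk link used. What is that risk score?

6

Checking several routes:
lb1 → cache2 → web1 → api2 → mq2 → web3: max(4, 4, 6, 7, 13) = 13
lb1 → cache2 → web1 → web3: max(4, 4, 6) = 6
lb1 → web1 → api2 → mq2 → web3: max(6, 6, 7, 13) = 13
lb1 → web1 → web3: max(6, 6) = 6
lb1 → api2 → web1 → web3: max(3, 6, 6) = 6
The minimum achievable maximum is 6.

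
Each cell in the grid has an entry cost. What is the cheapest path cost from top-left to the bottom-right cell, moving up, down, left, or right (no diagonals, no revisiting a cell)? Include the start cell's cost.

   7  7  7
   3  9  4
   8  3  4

25

Path r0c0→r1c0→r2c0→r2c1→r2c2: 7 + 3 + 8 + 3 + 4 = 25.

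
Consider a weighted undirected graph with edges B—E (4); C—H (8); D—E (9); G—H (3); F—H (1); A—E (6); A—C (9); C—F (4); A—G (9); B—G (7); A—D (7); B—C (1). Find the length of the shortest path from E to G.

Some routes from E to G:
E -> A -> G: 6 + 9 = 15
E -> B -> G: 4 + 7 = 11
E -> B -> C -> F -> H -> G: 4 + 1 + 4 + 1 + 3 = 13
Shortest: 11.

11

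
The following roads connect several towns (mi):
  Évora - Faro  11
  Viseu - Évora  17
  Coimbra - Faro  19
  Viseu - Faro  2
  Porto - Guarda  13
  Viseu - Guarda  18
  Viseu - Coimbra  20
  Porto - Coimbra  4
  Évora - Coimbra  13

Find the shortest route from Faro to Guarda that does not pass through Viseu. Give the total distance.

36

Routes from Faro to Guarda avoiding Viseu:
Faro -> Coimbra -> Porto -> Guarda: 19 + 4 + 13 = 36
Faro -> Évora -> Coimbra -> Porto -> Guarda: 11 + 13 + 4 + 13 = 41
Best route has total 36 mi.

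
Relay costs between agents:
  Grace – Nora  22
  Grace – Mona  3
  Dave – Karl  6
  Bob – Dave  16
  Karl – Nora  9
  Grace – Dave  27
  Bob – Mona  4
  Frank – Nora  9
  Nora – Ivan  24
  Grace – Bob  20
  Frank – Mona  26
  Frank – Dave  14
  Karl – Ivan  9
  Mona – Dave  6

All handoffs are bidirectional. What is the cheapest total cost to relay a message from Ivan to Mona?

21

A few of the Ivan→Mona routes:
Ivan→Karl→Dave→Mona: 9 + 6 + 6 = 21
Ivan→Karl→Dave→Bob→Mona: 9 + 6 + 16 + 4 = 35
Ivan→Nora→Karl→Dave→Mona: 24 + 9 + 6 + 6 = 45
Ivan→Karl→Nora→Grace→Mona: 9 + 9 + 22 + 3 = 43
Ivan→Karl→Dave→Grace→Mona: 9 + 6 + 27 + 3 = 45
Shortest: 21.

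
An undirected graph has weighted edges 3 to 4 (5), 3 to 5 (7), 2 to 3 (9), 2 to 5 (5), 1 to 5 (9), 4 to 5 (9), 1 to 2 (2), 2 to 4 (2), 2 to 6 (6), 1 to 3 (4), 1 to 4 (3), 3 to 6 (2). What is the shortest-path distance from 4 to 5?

7

Comparing a few candidate routes:
4-1-2-5: 3 + 2 + 5 = 10
4-2-5: 2 + 5 = 7
4-3-5: 5 + 7 = 12
4-5: 9
Shortest: 7.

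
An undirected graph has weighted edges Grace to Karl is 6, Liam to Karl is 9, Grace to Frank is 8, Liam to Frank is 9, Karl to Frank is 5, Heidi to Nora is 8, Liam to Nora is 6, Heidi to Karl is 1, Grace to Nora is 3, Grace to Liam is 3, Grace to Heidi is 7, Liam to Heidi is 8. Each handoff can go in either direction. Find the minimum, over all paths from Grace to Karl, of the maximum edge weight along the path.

6

A few of the Grace→Karl routes:
Grace-Karl: max(6) = 6
Grace-Heidi-Karl: max(7, 1) = 7
Grace-Liam-Nora-Heidi-Karl: max(3, 6, 8, 1) = 8
Grace-Frank-Karl: max(8, 5) = 8
Grace-Liam-Heidi-Karl: max(3, 8, 1) = 8
Smallest bottleneck: 6.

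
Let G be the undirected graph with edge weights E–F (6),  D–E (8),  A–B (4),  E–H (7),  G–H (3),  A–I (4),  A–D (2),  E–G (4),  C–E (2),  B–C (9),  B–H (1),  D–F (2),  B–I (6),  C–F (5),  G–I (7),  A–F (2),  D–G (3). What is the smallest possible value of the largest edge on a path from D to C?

Comparing a few candidate routes:
D -> G -> E -> C: max(3, 4, 2) = 4
D -> A -> F -> C: max(2, 2, 5) = 5
D -> G -> H -> B -> A -> F -> C: max(3, 3, 1, 4, 2, 5) = 5
D -> F -> A -> B -> H -> G -> E -> C: max(2, 2, 4, 1, 3, 4, 2) = 4
D -> A -> B -> H -> G -> E -> C: max(2, 4, 1, 3, 4, 2) = 4
The minimum achievable maximum is 4.

4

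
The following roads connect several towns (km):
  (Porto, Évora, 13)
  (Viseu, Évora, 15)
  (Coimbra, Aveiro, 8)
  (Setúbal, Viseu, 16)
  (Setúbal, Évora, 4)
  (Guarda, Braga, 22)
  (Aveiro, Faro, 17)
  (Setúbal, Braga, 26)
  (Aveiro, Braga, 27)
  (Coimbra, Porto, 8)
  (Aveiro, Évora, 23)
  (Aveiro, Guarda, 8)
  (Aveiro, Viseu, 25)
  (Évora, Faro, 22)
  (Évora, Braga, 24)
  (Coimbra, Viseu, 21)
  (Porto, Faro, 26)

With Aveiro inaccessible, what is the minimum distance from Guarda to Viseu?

Checking several routes:
Guarda-Braga-Setúbal-Viseu: 22 + 26 + 16 = 64
Guarda-Braga-Évora-Setúbal-Viseu: 22 + 24 + 4 + 16 = 66
Guarda-Braga-Évora-Viseu: 22 + 24 + 15 = 61
Shortest: 61 km.

61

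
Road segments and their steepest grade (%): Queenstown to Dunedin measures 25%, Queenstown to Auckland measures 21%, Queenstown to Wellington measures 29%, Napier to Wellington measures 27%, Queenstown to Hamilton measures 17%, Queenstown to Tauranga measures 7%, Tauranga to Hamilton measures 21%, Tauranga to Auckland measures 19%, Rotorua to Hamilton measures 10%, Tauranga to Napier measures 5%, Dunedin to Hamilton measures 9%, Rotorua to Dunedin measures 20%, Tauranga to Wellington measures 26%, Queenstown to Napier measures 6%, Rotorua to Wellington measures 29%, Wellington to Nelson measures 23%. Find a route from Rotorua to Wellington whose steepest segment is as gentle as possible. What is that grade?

26

Comparing a few candidate routes:
Rotorua→Hamilton→Dunedin→Queenstown→Auckland→Tauranga→Wellington: max(10, 9, 25, 21, 19, 26) = 26
Rotorua→Hamilton→Dunedin→Queenstown→Tauranga→Wellington: max(10, 9, 25, 7, 26) = 26
Rotorua→Hamilton→Dunedin→Queenstown→Napier→Tauranga→Wellington: max(10, 9, 25, 6, 5, 26) = 26
The minimum achievable maximum is 26%.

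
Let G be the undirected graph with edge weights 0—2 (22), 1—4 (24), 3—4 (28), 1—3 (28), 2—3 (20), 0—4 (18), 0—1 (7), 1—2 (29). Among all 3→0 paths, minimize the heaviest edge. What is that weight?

Checking several routes:
3 -> 4 -> 1 -> 0: max(28, 24, 7) = 28
3 -> 1 -> 0: max(28, 7) = 28
3 -> 2 -> 0: max(20, 22) = 22
3 -> 1 -> 4 -> 0: max(28, 24, 18) = 28
The minimum achievable maximum is 22.

22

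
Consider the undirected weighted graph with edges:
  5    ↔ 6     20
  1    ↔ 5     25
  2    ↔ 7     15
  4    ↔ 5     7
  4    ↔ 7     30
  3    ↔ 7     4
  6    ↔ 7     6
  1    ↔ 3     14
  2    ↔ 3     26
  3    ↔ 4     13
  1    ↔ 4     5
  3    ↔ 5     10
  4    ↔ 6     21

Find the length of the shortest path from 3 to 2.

19

Some routes from 3 to 2:
3 - 4 - 6 - 7 - 2: 13 + 21 + 6 + 15 = 55
3 - 7 - 2: 4 + 15 = 19
3 - 5 - 6 - 7 - 2: 10 + 20 + 6 + 15 = 51
3 - 2: 26
Shortest: 19.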